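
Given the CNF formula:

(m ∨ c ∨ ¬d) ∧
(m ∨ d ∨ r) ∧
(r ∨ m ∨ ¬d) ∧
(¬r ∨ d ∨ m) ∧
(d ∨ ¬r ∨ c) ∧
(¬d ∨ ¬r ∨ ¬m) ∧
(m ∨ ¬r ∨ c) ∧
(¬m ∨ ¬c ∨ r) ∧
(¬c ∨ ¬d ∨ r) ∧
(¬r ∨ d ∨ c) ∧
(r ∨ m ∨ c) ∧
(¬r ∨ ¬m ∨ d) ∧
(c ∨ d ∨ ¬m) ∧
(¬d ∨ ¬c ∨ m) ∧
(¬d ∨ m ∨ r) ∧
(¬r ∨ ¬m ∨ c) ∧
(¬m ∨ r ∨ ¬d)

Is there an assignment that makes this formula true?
No

No, the formula is not satisfiable.

No assignment of truth values to the variables can make all 17 clauses true simultaneously.

The formula is UNSAT (unsatisfiable).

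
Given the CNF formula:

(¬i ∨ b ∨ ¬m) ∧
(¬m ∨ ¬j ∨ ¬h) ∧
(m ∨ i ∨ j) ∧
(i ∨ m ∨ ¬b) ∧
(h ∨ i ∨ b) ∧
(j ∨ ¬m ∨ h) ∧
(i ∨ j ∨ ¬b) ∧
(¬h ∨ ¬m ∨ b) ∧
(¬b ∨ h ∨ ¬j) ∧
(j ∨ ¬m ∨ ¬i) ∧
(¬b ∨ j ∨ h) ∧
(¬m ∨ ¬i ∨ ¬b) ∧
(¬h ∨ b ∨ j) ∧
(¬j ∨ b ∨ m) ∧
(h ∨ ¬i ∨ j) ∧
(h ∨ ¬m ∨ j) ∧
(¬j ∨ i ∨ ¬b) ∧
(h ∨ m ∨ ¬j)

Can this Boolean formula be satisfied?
Yes

Yes, the formula is satisfiable.

One satisfying assignment is: m=False, i=True, b=True, h=True, j=False

Verification: With this assignment, all 18 clauses evaluate to true.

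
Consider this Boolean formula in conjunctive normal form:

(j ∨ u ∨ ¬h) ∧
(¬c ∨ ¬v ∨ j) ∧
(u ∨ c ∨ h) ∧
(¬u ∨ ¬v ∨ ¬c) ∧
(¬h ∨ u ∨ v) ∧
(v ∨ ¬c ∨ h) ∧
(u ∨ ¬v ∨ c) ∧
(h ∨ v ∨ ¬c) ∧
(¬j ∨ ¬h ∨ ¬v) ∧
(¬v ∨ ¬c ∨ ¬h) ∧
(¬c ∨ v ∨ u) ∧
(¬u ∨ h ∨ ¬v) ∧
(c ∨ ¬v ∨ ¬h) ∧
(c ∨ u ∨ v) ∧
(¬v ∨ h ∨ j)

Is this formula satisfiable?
Yes

Yes, the formula is satisfiable.

One satisfying assignment is: j=False, u=True, v=False, c=False, h=False

Verification: With this assignment, all 15 clauses evaluate to true.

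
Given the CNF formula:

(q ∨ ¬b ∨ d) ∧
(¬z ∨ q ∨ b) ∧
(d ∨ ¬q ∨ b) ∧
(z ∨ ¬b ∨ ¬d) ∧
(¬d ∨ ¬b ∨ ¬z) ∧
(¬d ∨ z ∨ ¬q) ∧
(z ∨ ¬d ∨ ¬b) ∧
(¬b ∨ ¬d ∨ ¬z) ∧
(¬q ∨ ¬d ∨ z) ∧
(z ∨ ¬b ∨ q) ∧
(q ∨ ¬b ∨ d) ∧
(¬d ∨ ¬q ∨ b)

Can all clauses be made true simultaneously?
Yes

Yes, the formula is satisfiable.

One satisfying assignment is: d=False, q=False, b=False, z=False

Verification: With this assignment, all 12 clauses evaluate to true.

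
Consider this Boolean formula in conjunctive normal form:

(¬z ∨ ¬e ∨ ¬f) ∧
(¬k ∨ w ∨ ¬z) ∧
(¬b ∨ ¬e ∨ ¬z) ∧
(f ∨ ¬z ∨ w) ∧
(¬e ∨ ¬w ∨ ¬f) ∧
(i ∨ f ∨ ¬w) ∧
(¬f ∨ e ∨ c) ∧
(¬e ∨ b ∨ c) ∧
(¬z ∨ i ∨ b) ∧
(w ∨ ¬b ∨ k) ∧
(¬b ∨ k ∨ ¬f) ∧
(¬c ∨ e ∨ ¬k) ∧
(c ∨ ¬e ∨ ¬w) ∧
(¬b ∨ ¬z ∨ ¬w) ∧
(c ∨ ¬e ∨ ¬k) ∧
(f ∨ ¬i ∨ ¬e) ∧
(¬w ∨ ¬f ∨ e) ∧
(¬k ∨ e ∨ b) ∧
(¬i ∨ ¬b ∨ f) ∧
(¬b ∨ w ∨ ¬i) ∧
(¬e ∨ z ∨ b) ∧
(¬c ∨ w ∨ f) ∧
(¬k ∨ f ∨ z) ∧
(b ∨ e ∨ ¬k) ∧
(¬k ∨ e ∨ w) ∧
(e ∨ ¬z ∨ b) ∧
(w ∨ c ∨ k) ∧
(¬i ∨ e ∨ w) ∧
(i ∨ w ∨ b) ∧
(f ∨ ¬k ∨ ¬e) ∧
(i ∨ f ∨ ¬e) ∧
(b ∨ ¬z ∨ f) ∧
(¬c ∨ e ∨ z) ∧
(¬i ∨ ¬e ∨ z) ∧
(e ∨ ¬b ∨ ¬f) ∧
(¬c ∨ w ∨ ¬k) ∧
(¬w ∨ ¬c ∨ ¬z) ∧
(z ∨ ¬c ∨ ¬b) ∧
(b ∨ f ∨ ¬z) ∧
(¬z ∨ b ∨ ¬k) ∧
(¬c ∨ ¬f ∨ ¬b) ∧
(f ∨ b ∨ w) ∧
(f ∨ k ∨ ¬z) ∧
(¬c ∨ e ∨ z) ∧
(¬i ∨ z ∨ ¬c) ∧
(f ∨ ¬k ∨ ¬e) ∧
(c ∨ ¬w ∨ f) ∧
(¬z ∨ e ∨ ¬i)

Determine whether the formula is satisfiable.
No

No, the formula is not satisfiable.

No assignment of truth values to the variables can make all 48 clauses true simultaneously.

The formula is UNSAT (unsatisfiable).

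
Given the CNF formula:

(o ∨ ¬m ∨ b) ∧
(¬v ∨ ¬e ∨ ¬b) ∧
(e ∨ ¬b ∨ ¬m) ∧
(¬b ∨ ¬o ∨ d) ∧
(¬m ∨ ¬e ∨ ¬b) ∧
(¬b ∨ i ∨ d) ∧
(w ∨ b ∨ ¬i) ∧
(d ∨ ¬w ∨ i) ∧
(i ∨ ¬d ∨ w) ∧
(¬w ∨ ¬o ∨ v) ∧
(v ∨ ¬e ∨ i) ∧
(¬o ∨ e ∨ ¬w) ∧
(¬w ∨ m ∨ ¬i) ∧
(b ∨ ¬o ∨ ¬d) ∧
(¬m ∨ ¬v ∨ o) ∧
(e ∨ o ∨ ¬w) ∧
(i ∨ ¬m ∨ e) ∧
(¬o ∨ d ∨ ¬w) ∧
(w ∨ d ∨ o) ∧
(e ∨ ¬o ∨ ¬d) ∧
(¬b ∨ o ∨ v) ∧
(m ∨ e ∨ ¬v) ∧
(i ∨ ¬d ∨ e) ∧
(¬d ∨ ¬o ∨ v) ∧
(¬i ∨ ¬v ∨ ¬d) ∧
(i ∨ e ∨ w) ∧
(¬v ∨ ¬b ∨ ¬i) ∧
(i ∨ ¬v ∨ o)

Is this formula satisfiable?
Yes

Yes, the formula is satisfiable.

One satisfying assignment is: m=False, o=True, b=False, w=False, e=True, d=False, v=True, i=False

Verification: With this assignment, all 28 clauses evaluate to true.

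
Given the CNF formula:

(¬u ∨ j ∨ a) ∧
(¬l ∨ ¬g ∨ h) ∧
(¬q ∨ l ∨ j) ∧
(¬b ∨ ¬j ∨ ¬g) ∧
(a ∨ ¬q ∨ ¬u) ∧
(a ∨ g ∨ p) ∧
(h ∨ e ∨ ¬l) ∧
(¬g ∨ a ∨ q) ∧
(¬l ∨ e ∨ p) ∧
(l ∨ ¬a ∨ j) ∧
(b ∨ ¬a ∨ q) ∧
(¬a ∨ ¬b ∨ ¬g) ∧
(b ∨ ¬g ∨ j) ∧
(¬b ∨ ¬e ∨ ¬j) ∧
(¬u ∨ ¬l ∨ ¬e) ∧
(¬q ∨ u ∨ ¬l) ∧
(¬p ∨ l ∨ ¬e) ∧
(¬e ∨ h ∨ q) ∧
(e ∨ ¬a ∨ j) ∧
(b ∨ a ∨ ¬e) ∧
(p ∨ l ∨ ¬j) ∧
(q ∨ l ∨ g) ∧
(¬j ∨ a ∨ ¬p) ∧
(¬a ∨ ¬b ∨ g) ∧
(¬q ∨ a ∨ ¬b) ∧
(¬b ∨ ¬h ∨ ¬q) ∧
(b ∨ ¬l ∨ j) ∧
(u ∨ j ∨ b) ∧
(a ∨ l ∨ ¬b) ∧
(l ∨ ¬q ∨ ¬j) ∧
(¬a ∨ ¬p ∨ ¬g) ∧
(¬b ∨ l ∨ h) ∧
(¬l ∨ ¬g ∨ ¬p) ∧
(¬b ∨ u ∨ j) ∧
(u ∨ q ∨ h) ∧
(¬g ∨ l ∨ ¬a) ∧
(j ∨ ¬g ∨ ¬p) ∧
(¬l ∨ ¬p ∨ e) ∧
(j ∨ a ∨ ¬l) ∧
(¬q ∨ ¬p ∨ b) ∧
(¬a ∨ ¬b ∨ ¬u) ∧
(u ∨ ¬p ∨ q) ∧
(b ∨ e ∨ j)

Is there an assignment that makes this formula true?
No

No, the formula is not satisfiable.

No assignment of truth values to the variables can make all 43 clauses true simultaneously.

The formula is UNSAT (unsatisfiable).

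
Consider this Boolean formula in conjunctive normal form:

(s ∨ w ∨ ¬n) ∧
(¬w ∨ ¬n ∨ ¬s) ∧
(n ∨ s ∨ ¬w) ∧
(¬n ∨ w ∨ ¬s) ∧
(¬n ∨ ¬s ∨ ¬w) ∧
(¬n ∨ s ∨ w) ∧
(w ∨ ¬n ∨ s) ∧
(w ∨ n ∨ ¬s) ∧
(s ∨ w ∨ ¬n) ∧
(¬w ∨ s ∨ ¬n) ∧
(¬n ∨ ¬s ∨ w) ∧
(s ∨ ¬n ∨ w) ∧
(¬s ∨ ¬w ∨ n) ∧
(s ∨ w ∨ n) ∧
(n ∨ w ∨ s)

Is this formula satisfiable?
No

No, the formula is not satisfiable.

No assignment of truth values to the variables can make all 15 clauses true simultaneously.

The formula is UNSAT (unsatisfiable).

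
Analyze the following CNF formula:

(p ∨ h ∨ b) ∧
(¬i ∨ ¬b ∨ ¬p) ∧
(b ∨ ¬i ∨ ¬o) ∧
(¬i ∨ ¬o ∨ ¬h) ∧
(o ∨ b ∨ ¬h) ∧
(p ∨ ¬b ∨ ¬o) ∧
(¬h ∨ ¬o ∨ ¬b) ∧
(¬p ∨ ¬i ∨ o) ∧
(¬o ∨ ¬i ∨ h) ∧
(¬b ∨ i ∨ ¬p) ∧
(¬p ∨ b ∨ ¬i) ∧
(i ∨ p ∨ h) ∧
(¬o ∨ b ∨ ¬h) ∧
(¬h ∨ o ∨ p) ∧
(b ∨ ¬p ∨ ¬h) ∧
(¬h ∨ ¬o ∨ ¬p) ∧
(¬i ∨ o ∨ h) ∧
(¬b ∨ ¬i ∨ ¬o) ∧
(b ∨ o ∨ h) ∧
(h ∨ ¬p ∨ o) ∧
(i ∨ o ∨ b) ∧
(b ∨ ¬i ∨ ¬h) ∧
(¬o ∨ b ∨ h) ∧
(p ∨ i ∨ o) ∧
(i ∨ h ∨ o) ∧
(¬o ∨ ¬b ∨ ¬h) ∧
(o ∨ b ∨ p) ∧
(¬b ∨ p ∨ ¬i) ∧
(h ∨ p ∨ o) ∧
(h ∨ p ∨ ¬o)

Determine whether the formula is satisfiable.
No

No, the formula is not satisfiable.

No assignment of truth values to the variables can make all 30 clauses true simultaneously.

The formula is UNSAT (unsatisfiable).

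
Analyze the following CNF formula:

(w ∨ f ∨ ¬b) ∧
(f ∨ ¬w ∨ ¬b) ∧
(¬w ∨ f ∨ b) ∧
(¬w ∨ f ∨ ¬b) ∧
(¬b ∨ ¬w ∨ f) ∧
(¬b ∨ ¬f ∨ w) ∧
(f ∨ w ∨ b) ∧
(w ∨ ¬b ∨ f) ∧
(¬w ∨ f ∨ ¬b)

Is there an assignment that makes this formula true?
Yes

Yes, the formula is satisfiable.

One satisfying assignment is: b=False, w=False, f=True

Verification: With this assignment, all 9 clauses evaluate to true.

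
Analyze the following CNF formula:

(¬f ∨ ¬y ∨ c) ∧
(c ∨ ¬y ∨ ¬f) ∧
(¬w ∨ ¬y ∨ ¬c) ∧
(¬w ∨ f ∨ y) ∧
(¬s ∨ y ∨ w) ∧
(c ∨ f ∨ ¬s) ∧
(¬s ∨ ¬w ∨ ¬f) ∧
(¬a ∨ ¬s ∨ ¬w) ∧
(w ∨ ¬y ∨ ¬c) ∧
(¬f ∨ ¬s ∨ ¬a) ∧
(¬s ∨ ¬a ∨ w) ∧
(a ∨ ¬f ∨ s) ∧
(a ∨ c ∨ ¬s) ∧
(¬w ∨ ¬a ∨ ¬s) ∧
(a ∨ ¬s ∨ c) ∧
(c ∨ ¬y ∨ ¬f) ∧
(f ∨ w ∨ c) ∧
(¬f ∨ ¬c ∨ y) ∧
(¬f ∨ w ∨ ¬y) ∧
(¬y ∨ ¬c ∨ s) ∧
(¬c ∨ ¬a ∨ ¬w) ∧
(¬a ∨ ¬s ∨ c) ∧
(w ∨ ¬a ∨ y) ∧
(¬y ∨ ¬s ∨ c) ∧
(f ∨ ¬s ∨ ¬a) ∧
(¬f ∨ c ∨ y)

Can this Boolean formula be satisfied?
Yes

Yes, the formula is satisfiable.

One satisfying assignment is: c=True, w=False, y=False, a=False, f=False, s=False

Verification: With this assignment, all 26 clauses evaluate to true.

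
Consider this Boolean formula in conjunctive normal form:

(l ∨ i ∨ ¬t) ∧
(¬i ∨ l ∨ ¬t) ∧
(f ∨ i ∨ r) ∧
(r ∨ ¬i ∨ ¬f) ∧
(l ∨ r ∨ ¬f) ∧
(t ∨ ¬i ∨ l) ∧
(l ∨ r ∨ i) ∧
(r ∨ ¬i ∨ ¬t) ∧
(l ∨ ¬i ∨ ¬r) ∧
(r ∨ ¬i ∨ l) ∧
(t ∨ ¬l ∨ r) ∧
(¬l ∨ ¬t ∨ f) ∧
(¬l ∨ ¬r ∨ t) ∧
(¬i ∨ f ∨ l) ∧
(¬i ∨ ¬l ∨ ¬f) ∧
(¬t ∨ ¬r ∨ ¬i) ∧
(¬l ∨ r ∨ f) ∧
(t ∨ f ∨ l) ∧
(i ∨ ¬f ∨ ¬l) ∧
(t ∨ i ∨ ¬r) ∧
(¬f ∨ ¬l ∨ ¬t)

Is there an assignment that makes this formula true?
No

No, the formula is not satisfiable.

No assignment of truth values to the variables can make all 21 clauses true simultaneously.

The formula is UNSAT (unsatisfiable).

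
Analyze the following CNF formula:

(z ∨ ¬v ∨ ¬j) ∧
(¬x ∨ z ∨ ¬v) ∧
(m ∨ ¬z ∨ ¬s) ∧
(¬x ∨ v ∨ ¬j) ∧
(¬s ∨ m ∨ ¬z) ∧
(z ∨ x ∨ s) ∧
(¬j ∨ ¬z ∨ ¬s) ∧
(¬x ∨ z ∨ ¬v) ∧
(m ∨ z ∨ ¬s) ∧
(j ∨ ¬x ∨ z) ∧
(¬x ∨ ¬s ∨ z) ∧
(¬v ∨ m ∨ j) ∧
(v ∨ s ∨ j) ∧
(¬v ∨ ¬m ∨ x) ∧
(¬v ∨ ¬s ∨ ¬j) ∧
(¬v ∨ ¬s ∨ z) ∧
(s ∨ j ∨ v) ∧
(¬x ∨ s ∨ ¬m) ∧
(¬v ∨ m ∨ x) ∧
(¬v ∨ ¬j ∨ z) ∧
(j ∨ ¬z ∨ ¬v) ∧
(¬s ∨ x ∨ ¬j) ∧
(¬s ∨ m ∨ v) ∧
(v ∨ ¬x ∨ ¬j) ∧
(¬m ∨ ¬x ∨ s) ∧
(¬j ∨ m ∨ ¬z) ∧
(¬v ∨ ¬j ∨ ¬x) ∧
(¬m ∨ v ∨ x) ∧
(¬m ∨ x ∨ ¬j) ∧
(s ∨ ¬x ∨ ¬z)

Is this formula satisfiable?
Yes

Yes, the formula is satisfiable.

One satisfying assignment is: m=True, x=True, s=True, z=True, j=False, v=False

Verification: With this assignment, all 30 clauses evaluate to true.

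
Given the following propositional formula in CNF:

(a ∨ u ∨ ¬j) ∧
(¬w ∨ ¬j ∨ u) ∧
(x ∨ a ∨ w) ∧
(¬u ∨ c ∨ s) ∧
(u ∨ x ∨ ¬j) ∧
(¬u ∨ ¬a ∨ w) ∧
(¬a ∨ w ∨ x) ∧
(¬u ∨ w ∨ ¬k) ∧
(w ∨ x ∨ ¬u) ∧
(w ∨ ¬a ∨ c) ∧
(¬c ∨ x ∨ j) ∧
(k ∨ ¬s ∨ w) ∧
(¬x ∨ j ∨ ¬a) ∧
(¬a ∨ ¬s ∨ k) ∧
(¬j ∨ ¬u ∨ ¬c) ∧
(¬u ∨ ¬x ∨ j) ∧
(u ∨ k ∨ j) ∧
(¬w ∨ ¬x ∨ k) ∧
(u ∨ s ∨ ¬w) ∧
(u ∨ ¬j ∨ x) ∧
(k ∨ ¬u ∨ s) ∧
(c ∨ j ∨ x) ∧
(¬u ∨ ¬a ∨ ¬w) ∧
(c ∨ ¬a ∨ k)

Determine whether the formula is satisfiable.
Yes

Yes, the formula is satisfiable.

One satisfying assignment is: u=True, w=True, j=True, k=False, a=False, s=True, c=False, x=False

Verification: With this assignment, all 24 clauses evaluate to true.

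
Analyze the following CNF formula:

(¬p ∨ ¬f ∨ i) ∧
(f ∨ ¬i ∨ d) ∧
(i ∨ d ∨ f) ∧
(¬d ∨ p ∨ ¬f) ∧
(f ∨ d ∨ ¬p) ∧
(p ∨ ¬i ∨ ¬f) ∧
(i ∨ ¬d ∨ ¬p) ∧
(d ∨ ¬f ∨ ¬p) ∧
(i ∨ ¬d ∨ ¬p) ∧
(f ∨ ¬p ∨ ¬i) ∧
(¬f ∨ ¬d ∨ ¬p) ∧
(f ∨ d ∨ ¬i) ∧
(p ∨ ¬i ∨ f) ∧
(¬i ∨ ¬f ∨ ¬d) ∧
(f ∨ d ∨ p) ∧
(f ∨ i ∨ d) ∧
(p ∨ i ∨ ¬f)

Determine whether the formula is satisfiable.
Yes

Yes, the formula is satisfiable.

One satisfying assignment is: f=False, i=False, p=False, d=True

Verification: With this assignment, all 17 clauses evaluate to true.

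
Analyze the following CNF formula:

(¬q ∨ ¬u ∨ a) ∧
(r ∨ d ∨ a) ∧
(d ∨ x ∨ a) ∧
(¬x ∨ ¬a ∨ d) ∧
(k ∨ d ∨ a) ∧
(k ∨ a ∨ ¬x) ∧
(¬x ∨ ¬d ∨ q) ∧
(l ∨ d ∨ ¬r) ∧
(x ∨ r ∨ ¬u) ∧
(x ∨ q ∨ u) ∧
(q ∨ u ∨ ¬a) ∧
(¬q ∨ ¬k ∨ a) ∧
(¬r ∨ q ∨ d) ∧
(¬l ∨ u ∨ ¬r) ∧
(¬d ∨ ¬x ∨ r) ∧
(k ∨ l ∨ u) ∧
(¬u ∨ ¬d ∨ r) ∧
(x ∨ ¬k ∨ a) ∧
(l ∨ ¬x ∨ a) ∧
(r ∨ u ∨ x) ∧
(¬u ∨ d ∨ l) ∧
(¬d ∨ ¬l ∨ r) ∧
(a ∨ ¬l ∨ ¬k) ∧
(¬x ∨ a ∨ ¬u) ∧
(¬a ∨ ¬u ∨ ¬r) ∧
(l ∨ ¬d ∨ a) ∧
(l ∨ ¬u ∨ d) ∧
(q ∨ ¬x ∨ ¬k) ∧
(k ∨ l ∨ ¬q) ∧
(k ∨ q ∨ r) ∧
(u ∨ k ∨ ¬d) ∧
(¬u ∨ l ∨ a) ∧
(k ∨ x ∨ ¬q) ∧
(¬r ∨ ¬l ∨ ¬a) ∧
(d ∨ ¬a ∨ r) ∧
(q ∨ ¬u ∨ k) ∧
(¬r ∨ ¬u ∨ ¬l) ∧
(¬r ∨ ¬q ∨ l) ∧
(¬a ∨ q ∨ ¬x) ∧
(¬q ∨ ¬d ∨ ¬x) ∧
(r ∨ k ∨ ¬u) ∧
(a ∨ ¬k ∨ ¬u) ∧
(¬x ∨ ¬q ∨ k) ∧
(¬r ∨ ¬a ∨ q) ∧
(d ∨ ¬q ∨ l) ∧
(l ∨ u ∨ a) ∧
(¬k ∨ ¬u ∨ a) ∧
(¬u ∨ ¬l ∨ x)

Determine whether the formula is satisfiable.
No

No, the formula is not satisfiable.

No assignment of truth values to the variables can make all 48 clauses true simultaneously.

The formula is UNSAT (unsatisfiable).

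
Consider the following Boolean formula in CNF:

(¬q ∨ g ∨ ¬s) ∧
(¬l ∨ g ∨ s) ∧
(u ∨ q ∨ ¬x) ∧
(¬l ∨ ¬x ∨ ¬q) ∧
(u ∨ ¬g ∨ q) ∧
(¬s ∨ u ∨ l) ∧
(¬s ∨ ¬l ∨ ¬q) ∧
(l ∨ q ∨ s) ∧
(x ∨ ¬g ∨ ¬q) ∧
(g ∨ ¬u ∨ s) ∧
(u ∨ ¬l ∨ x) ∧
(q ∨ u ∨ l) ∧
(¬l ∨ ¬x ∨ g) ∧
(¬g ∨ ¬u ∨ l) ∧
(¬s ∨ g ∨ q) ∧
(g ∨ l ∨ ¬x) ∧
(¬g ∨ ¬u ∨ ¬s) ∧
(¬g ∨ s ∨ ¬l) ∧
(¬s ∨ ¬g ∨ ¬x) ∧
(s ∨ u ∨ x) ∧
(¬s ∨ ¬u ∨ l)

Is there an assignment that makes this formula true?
Yes

Yes, the formula is satisfiable.

One satisfying assignment is: l=False, q=True, g=True, x=True, u=False, s=False

Verification: With this assignment, all 21 clauses evaluate to true.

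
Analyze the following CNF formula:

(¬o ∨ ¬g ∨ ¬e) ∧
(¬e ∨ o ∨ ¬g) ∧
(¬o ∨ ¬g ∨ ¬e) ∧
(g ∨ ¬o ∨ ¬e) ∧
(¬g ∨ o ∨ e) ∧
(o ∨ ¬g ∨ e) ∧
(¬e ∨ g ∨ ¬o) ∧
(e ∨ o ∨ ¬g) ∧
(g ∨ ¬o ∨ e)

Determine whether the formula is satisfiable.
Yes

Yes, the formula is satisfiable.

One satisfying assignment is: g=False, e=False, o=False

Verification: With this assignment, all 9 clauses evaluate to true.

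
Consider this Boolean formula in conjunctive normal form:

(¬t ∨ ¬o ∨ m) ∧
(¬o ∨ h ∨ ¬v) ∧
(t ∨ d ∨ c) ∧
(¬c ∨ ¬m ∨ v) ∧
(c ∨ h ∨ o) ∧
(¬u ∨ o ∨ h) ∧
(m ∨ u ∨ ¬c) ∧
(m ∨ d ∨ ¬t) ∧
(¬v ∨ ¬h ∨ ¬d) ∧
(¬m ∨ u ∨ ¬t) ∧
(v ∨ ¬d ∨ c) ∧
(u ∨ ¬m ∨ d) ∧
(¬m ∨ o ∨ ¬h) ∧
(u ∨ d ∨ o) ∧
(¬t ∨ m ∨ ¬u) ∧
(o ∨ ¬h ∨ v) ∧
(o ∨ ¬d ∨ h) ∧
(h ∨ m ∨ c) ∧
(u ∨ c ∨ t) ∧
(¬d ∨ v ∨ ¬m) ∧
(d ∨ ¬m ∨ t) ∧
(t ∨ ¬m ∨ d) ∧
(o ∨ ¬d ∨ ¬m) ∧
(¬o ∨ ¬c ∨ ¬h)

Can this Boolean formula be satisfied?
Yes

Yes, the formula is satisfiable.

One satisfying assignment is: v=False, d=False, u=True, t=True, m=True, h=True, o=True, c=False

Verification: With this assignment, all 24 clauses evaluate to true.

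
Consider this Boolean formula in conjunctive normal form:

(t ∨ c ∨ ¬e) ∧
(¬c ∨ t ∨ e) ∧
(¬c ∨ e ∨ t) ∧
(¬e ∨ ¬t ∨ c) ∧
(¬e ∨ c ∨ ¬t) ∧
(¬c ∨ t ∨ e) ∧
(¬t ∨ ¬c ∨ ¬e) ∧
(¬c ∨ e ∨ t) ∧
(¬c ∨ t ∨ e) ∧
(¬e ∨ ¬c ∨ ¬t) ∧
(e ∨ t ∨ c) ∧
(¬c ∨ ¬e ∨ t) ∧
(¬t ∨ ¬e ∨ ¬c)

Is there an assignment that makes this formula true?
Yes

Yes, the formula is satisfiable.

One satisfying assignment is: c=True, e=False, t=True

Verification: With this assignment, all 13 clauses evaluate to true.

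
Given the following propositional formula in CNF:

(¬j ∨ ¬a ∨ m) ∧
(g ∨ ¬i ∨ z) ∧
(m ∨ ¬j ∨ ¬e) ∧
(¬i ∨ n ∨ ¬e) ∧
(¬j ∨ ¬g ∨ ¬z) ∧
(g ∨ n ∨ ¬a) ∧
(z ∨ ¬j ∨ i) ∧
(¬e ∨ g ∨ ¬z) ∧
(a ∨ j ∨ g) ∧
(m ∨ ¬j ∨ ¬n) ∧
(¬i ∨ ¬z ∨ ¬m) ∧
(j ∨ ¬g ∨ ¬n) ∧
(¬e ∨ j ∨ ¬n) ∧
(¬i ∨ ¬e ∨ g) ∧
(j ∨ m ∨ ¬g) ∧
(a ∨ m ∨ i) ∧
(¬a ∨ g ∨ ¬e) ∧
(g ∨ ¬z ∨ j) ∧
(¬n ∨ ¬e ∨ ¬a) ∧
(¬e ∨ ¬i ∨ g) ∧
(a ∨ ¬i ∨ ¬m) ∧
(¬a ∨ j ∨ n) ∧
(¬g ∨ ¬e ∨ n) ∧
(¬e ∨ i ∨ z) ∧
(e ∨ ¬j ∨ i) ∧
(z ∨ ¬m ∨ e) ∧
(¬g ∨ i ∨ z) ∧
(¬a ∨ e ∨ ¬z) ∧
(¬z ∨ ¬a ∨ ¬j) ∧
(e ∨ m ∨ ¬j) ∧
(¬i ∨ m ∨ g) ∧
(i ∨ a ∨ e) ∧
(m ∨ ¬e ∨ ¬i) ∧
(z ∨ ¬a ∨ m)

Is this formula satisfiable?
No

No, the formula is not satisfiable.

No assignment of truth values to the variables can make all 34 clauses true simultaneously.

The formula is UNSAT (unsatisfiable).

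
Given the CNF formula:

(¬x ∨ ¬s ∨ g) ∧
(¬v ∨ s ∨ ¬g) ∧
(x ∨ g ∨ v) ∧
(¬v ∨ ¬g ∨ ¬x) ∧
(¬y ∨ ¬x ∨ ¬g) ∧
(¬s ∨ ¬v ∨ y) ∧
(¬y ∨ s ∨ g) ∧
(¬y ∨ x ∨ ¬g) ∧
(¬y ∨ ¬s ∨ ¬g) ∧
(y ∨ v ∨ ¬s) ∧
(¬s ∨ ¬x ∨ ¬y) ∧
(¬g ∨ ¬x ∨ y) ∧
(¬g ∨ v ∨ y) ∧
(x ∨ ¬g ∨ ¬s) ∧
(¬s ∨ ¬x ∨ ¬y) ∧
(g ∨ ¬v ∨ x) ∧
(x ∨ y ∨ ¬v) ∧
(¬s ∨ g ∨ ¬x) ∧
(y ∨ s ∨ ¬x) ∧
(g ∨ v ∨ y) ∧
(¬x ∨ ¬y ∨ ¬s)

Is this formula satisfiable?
No

No, the formula is not satisfiable.

No assignment of truth values to the variables can make all 21 clauses true simultaneously.

The formula is UNSAT (unsatisfiable).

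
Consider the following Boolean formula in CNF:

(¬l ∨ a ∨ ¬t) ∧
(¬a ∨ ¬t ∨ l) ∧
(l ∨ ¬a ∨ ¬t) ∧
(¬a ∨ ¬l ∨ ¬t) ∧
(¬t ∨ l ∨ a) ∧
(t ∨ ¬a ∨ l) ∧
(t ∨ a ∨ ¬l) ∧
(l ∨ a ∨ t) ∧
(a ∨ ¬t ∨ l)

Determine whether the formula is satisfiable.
Yes

Yes, the formula is satisfiable.

One satisfying assignment is: a=True, t=False, l=True

Verification: With this assignment, all 9 clauses evaluate to true.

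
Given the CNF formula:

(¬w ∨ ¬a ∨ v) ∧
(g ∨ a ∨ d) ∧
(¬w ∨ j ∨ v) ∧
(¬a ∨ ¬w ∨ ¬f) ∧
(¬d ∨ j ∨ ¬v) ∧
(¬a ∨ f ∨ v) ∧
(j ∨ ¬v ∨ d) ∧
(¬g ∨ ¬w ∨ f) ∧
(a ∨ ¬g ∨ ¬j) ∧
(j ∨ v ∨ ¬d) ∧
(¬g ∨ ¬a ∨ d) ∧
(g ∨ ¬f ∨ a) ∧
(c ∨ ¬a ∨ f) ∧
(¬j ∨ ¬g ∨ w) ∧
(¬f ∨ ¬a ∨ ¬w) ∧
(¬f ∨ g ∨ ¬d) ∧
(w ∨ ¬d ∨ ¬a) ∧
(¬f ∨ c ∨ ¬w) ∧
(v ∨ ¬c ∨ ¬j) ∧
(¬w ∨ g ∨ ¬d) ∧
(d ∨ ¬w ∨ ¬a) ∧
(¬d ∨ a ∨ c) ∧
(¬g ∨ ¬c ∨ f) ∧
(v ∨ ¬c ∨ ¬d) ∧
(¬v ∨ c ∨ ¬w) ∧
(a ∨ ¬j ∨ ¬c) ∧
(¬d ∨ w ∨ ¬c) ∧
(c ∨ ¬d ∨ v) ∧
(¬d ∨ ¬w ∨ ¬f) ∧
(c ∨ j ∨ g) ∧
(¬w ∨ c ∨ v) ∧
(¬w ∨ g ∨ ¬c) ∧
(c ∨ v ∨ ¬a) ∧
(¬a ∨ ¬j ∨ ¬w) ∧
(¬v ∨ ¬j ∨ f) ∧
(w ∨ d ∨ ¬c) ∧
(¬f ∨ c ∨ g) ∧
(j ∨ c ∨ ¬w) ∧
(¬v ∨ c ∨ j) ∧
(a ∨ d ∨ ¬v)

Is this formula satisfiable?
Yes

Yes, the formula is satisfiable.

One satisfying assignment is: g=True, w=False, d=False, c=False, v=False, j=False, f=False, a=False

Verification: With this assignment, all 40 clauses evaluate to true.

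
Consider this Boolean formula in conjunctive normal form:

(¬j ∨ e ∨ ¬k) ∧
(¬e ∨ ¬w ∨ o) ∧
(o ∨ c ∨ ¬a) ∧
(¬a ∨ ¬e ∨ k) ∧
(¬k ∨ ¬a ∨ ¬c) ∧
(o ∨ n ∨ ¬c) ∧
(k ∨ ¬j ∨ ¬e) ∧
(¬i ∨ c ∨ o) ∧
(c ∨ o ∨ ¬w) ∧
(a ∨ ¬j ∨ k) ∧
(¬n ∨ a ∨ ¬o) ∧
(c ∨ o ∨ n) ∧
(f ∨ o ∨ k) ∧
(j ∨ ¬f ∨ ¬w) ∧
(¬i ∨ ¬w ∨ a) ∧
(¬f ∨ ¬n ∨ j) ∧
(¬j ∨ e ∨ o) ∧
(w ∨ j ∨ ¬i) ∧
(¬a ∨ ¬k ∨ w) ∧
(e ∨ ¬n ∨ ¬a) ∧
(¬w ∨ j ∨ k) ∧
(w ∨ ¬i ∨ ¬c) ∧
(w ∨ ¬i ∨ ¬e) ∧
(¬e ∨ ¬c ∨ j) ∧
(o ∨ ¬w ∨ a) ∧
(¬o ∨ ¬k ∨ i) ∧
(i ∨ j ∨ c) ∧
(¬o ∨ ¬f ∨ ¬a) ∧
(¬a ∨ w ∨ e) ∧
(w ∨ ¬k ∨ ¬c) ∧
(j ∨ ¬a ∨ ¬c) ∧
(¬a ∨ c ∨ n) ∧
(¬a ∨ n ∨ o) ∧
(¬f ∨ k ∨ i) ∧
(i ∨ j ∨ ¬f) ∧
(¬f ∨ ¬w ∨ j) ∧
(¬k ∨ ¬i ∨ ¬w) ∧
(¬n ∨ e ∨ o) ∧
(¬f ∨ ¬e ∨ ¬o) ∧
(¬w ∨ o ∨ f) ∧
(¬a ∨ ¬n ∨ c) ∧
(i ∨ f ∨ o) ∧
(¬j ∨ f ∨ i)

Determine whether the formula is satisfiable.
Yes

Yes, the formula is satisfiable.

One satisfying assignment is: e=False, f=False, k=False, i=False, j=False, n=False, a=False, c=True, w=False, o=True

Verification: With this assignment, all 43 clauses evaluate to true.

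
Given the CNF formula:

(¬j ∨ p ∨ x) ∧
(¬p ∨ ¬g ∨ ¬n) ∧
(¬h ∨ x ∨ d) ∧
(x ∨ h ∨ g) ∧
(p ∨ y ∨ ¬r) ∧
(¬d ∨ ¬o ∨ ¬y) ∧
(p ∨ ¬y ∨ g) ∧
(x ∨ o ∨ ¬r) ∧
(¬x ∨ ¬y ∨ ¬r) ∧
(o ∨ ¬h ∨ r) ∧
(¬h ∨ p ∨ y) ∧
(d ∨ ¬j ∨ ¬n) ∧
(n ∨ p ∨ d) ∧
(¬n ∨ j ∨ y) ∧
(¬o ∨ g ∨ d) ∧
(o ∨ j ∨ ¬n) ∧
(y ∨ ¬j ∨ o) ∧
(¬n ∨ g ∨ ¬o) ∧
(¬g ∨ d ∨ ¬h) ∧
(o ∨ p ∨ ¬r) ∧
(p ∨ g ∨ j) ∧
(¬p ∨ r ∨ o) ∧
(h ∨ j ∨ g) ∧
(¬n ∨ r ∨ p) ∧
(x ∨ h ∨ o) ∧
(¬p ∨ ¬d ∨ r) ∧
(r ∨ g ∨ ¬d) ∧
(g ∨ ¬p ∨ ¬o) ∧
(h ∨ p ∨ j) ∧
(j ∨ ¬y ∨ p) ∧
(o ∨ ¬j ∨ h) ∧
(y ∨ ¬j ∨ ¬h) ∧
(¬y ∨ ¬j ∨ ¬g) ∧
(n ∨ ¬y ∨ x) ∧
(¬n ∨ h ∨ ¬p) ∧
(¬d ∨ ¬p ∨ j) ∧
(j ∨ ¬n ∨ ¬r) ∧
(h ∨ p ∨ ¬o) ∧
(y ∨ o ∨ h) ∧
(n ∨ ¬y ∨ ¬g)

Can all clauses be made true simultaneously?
Yes

Yes, the formula is satisfiable.

One satisfying assignment is: h=True, x=True, g=False, y=False, p=True, n=False, d=False, j=False, r=True, o=False

Verification: With this assignment, all 40 clauses evaluate to true.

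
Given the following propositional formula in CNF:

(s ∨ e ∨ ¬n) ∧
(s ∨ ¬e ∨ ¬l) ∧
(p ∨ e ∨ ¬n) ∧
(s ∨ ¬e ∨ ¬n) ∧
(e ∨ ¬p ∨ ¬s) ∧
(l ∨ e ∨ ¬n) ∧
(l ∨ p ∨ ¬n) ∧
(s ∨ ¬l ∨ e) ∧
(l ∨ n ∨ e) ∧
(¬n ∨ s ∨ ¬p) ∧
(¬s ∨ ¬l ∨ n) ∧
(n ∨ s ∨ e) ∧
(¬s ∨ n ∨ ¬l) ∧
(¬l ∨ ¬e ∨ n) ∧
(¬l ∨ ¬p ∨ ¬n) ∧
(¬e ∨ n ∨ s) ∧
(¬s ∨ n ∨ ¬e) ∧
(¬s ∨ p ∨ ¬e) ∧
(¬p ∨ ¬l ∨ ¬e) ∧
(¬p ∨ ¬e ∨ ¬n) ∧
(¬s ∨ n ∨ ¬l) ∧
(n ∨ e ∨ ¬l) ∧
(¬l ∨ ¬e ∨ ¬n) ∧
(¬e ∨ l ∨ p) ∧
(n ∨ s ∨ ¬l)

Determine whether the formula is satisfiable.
No

No, the formula is not satisfiable.

No assignment of truth values to the variables can make all 25 clauses true simultaneously.

The formula is UNSAT (unsatisfiable).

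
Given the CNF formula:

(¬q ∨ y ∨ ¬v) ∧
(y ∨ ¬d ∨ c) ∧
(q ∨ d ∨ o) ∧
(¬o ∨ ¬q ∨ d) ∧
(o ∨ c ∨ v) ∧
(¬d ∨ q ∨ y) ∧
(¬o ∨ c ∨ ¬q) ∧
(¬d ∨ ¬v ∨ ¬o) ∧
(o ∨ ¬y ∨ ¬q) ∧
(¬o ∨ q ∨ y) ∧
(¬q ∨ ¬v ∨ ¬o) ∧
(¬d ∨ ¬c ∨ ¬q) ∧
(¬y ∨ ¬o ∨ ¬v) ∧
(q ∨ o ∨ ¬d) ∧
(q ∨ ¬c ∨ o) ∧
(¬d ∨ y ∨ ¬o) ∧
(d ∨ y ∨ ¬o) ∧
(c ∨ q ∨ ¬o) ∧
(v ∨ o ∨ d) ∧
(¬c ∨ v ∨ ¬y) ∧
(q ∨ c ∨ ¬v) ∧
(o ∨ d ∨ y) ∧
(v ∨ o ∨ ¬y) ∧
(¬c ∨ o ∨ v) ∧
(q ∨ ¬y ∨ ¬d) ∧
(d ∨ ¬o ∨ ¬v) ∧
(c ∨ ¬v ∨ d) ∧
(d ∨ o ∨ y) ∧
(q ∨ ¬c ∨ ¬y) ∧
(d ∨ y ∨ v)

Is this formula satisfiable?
No

No, the formula is not satisfiable.

No assignment of truth values to the variables can make all 30 clauses true simultaneously.

The formula is UNSAT (unsatisfiable).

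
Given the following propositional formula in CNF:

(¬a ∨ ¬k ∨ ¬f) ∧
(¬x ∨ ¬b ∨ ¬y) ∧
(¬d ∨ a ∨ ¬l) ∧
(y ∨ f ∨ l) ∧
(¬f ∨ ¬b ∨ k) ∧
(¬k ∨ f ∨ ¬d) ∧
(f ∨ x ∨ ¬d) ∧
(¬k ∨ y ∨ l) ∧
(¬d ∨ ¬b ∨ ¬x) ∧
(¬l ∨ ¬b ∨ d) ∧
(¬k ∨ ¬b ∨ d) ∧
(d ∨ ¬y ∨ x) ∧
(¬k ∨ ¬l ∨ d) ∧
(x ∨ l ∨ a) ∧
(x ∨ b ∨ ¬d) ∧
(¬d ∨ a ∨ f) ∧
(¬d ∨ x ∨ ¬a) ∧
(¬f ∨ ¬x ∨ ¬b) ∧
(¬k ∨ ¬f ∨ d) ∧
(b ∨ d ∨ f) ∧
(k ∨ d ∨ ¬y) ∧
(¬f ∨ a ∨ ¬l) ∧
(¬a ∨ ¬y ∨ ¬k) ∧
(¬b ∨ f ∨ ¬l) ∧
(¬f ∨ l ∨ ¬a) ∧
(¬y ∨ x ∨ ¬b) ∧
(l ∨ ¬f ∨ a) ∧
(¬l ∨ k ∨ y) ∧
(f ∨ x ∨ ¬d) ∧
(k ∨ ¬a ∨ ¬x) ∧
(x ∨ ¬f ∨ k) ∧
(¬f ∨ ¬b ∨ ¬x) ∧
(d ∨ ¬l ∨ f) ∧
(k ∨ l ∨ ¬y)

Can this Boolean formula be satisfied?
No

No, the formula is not satisfiable.

No assignment of truth values to the variables can make all 34 clauses true simultaneously.

The formula is UNSAT (unsatisfiable).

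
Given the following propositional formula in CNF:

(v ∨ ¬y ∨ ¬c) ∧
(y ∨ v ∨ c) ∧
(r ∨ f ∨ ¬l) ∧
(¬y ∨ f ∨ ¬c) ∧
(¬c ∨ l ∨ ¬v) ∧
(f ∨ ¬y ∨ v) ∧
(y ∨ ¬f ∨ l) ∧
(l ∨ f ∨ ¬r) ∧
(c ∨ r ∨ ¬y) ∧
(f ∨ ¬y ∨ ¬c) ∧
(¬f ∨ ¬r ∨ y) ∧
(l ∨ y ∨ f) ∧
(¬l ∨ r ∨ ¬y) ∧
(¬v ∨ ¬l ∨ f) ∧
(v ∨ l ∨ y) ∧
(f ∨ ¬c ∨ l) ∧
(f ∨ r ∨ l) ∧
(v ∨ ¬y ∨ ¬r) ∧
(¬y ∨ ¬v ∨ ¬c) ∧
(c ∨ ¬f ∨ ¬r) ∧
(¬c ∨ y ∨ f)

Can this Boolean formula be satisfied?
Yes

Yes, the formula is satisfiable.

One satisfying assignment is: c=True, f=True, l=True, v=False, y=False, r=False

Verification: With this assignment, all 21 clauses evaluate to true.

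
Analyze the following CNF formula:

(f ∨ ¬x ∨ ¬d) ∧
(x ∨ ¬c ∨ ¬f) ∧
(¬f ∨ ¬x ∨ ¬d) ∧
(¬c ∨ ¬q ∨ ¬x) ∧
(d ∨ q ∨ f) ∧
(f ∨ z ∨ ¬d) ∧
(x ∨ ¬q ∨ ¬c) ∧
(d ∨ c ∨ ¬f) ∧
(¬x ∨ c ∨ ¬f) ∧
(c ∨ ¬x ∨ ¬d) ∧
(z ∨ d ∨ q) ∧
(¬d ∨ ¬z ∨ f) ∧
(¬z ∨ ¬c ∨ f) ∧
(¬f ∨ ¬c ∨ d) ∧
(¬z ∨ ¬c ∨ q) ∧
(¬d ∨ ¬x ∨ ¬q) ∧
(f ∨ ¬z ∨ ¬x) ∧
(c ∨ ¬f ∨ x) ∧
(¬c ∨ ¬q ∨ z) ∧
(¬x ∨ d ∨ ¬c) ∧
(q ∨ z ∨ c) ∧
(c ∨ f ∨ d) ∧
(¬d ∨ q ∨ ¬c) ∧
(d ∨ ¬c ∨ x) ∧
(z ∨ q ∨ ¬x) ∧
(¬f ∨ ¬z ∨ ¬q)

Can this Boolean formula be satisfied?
No

No, the formula is not satisfiable.

No assignment of truth values to the variables can make all 26 clauses true simultaneously.

The formula is UNSAT (unsatisfiable).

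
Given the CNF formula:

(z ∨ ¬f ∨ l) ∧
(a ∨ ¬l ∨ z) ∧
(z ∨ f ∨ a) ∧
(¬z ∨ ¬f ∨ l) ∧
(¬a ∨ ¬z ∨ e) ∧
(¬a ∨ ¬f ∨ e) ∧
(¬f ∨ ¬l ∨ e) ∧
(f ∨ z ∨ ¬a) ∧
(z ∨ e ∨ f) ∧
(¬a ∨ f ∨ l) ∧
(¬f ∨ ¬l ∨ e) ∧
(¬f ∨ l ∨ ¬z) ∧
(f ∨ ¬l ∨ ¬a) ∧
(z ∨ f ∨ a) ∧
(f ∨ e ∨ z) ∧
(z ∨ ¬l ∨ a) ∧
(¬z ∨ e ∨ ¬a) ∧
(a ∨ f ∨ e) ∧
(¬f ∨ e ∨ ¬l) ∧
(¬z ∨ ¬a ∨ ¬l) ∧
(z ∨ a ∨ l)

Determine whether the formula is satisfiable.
Yes

Yes, the formula is satisfiable.

One satisfying assignment is: l=True, e=True, a=True, f=True, z=False

Verification: With this assignment, all 21 clauses evaluate to true.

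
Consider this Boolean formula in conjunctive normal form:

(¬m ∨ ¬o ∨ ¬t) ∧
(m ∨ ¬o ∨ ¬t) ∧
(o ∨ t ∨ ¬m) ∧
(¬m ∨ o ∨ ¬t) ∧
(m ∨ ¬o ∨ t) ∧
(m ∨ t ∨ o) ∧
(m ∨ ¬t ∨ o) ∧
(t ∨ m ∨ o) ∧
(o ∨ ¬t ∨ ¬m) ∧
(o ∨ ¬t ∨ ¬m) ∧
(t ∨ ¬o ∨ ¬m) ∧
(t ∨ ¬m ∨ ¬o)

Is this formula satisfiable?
No

No, the formula is not satisfiable.

No assignment of truth values to the variables can make all 12 clauses true simultaneously.

The formula is UNSAT (unsatisfiable).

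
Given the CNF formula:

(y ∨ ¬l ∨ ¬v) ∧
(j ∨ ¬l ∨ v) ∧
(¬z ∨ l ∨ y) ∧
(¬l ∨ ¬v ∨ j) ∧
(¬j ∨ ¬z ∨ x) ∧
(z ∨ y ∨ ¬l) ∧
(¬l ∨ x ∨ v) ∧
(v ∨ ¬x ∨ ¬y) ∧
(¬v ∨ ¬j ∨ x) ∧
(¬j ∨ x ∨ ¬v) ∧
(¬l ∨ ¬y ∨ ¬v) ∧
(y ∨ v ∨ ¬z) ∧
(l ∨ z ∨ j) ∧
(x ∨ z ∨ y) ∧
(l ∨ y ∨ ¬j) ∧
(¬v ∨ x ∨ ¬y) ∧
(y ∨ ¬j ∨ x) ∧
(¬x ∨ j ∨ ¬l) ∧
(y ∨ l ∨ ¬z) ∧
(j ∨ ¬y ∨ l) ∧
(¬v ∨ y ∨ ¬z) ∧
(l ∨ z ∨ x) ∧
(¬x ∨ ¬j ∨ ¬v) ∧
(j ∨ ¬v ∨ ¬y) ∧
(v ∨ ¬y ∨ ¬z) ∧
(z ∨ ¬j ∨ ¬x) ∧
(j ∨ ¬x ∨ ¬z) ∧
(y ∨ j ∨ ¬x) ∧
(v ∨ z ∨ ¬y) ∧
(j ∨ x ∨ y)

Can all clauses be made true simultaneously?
No

No, the formula is not satisfiable.

No assignment of truth values to the variables can make all 30 clauses true simultaneously.

The formula is UNSAT (unsatisfiable).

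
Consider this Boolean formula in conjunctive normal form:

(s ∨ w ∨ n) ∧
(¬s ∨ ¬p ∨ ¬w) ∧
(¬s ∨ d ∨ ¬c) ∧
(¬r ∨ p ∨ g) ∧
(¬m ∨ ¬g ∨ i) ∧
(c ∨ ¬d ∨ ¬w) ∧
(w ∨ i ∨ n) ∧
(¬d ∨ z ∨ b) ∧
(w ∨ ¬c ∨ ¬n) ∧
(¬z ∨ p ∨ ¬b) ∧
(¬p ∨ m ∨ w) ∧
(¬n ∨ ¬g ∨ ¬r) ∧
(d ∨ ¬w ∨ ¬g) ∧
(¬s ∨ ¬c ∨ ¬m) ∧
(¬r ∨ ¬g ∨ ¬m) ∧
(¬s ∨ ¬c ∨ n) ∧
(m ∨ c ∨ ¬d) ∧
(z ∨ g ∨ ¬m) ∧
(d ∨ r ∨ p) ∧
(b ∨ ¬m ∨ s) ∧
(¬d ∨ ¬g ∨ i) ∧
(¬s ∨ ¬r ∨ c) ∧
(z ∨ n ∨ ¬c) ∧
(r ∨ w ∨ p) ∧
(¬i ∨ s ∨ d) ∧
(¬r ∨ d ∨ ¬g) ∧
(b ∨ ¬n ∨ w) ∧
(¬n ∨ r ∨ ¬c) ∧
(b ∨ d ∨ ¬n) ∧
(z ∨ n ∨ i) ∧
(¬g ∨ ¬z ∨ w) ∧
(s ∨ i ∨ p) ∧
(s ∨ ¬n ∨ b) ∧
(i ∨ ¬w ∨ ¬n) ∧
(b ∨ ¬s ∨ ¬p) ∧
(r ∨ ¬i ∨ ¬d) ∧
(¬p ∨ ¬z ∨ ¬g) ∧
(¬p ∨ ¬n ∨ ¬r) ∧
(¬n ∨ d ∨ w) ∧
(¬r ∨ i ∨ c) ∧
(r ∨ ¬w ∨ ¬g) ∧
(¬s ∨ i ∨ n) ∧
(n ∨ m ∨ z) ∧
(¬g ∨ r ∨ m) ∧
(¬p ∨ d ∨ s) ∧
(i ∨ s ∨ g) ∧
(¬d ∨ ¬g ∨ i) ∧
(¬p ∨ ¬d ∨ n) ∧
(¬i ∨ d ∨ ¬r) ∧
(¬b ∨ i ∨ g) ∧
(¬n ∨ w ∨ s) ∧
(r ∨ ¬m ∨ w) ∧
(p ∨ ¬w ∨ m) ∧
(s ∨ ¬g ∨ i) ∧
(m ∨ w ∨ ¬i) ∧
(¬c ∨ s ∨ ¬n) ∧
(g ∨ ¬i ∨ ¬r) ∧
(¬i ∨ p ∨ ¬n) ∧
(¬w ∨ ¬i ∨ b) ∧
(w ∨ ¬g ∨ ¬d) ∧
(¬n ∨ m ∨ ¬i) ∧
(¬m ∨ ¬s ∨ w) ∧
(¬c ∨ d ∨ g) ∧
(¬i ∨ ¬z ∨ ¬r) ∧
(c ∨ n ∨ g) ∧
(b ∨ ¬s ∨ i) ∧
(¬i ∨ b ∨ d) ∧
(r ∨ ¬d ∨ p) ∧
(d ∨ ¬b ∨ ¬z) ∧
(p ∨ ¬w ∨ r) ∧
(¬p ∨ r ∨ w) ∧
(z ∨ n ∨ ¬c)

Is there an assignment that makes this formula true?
No

No, the formula is not satisfiable.

No assignment of truth values to the variables can make all 72 clauses true simultaneously.

The formula is UNSAT (unsatisfiable).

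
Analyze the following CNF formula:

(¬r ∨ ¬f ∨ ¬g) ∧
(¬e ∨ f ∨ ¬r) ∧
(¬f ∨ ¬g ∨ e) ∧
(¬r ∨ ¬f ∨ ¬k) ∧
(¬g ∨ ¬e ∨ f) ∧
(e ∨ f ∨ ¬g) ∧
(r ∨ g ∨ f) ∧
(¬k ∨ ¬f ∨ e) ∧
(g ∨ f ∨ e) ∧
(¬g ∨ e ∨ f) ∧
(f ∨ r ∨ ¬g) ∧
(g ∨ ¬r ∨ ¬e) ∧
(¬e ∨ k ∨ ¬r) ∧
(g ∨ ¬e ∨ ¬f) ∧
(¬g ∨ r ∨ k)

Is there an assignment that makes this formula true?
Yes

Yes, the formula is satisfiable.

One satisfying assignment is: r=True, f=True, e=False, g=False, k=False

Verification: With this assignment, all 15 clauses evaluate to true.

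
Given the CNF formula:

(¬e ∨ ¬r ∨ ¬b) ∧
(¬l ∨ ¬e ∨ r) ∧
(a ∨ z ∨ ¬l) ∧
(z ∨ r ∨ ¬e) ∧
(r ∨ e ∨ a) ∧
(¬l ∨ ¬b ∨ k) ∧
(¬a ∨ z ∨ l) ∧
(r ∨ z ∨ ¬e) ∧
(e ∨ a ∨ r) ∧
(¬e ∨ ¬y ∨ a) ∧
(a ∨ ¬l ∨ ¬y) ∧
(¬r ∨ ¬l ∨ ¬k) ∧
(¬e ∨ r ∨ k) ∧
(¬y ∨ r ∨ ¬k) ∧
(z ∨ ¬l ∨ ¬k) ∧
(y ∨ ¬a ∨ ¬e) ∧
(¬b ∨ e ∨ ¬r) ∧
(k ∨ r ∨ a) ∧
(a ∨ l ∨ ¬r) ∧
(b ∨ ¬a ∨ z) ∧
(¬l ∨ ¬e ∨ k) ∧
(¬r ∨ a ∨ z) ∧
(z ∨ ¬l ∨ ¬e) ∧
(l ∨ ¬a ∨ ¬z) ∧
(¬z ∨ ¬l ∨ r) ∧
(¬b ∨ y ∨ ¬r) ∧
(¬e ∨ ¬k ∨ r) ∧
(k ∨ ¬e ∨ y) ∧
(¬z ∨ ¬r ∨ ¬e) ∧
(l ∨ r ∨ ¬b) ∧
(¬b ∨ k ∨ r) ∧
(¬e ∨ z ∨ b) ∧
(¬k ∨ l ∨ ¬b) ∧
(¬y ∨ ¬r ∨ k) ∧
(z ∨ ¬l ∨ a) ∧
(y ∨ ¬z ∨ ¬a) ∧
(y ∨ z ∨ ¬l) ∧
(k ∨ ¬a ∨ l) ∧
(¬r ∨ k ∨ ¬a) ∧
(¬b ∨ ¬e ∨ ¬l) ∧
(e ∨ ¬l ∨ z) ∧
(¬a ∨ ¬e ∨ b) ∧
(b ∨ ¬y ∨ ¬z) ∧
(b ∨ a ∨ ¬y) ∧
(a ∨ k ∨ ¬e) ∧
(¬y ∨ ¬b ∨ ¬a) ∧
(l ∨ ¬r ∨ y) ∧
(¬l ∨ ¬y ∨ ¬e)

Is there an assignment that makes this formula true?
Yes

Yes, the formula is satisfiable.

One satisfying assignment is: e=False, y=False, z=True, a=False, l=True, b=False, k=False, r=True

Verification: With this assignment, all 48 clauses evaluate to true.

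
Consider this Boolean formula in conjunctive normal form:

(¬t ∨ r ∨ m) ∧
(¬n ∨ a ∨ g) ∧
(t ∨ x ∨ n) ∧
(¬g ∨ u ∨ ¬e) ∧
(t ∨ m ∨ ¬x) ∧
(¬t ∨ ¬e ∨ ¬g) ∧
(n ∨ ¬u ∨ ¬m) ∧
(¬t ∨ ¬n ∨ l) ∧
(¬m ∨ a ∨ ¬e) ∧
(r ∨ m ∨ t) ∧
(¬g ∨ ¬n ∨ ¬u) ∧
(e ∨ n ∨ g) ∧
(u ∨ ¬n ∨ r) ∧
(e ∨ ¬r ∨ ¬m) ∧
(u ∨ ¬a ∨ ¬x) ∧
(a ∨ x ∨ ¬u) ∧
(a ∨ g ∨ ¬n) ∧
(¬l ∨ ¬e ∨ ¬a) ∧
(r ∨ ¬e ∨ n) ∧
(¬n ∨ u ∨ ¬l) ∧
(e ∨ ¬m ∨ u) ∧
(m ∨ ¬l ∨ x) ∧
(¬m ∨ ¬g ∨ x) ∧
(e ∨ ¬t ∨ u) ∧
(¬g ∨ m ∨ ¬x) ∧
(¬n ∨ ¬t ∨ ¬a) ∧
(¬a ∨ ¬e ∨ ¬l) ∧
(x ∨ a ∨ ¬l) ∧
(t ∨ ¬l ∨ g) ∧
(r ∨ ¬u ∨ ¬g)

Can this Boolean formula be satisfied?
Yes

Yes, the formula is satisfiable.

One satisfying assignment is: n=True, u=False, t=False, e=False, g=True, l=False, m=False, r=True, x=False, a=False

Verification: With this assignment, all 30 clauses evaluate to true.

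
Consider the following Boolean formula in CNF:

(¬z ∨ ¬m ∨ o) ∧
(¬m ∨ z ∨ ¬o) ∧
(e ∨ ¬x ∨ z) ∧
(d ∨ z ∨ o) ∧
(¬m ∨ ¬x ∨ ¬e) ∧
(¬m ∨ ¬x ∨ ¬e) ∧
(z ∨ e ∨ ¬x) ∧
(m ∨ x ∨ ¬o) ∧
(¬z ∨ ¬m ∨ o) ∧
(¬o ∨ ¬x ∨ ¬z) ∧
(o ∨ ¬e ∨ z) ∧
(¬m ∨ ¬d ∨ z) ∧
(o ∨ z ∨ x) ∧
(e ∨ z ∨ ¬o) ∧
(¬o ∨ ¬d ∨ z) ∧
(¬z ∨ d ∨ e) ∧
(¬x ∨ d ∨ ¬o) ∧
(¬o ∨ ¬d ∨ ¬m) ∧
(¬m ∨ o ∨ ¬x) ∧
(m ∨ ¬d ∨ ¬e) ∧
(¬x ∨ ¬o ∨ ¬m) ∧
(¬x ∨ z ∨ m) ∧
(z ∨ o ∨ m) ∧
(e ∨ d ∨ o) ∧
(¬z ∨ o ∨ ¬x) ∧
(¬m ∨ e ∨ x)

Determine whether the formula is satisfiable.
Yes

Yes, the formula is satisfiable.

One satisfying assignment is: x=False, e=True, o=False, d=False, m=False, z=True

Verification: With this assignment, all 26 clauses evaluate to true.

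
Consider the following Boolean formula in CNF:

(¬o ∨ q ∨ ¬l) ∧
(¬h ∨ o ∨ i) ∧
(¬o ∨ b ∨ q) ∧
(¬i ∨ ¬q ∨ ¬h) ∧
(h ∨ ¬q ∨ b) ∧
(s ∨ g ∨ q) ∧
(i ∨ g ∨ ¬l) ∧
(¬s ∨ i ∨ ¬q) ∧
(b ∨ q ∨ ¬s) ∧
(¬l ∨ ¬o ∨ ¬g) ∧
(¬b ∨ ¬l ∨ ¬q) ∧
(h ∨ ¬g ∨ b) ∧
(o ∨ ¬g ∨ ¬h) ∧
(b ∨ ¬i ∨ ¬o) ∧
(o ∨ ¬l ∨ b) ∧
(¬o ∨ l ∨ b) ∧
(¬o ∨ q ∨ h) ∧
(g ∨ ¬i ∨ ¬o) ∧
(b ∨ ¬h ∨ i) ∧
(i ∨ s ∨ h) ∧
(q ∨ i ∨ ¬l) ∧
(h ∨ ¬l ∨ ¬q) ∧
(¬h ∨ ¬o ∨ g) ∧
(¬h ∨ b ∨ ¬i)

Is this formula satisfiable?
Yes

Yes, the formula is satisfiable.

One satisfying assignment is: h=False, q=False, g=False, b=True, o=False, s=True, l=False, i=True

Verification: With this assignment, all 24 clauses evaluate to true.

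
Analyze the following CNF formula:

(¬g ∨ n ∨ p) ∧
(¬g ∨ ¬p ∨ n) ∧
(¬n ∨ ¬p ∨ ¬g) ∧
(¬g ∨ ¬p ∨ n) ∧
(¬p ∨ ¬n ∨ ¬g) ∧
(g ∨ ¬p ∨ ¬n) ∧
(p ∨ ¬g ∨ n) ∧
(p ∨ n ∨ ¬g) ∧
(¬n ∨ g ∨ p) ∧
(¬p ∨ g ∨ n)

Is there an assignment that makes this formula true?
Yes

Yes, the formula is satisfiable.

One satisfying assignment is: n=False, p=False, g=False

Verification: With this assignment, all 10 clauses evaluate to true.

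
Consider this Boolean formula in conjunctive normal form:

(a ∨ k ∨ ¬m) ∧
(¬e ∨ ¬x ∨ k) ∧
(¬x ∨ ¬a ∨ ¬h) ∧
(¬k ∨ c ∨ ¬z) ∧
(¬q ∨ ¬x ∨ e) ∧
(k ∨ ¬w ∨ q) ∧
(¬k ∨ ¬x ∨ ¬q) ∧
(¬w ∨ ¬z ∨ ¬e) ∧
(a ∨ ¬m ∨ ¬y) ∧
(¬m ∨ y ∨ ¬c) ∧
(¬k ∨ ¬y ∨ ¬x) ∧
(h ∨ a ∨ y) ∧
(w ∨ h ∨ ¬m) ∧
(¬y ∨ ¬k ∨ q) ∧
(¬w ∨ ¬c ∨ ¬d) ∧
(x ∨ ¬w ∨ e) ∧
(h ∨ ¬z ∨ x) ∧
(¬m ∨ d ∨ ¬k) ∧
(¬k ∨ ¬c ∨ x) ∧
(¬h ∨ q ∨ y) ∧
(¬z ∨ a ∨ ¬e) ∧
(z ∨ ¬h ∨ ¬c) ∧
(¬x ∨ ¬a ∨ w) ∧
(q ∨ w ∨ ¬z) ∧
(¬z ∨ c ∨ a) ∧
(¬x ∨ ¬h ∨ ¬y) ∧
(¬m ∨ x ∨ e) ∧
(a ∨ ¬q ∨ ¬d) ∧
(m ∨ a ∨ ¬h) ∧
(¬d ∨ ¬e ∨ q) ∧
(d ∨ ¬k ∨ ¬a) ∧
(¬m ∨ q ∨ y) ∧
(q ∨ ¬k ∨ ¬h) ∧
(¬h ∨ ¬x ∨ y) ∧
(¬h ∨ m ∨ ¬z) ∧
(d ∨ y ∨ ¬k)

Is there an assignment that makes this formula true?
Yes

Yes, the formula is satisfiable.

One satisfying assignment is: d=False, c=False, e=False, q=False, z=False, h=False, w=False, y=False, x=False, a=True, m=False, k=False

Verification: With this assignment, all 36 clauses evaluate to true.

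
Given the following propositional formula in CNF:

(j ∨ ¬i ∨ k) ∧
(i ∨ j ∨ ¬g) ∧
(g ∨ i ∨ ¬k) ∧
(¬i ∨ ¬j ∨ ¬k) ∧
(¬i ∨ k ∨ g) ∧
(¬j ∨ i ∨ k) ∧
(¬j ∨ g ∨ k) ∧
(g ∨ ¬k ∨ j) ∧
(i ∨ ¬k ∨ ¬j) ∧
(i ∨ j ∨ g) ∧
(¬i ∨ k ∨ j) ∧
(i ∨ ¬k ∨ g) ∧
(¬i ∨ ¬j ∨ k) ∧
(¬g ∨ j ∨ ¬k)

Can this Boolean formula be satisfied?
No

No, the formula is not satisfiable.

No assignment of truth values to the variables can make all 14 clauses true simultaneously.

The formula is UNSAT (unsatisfiable).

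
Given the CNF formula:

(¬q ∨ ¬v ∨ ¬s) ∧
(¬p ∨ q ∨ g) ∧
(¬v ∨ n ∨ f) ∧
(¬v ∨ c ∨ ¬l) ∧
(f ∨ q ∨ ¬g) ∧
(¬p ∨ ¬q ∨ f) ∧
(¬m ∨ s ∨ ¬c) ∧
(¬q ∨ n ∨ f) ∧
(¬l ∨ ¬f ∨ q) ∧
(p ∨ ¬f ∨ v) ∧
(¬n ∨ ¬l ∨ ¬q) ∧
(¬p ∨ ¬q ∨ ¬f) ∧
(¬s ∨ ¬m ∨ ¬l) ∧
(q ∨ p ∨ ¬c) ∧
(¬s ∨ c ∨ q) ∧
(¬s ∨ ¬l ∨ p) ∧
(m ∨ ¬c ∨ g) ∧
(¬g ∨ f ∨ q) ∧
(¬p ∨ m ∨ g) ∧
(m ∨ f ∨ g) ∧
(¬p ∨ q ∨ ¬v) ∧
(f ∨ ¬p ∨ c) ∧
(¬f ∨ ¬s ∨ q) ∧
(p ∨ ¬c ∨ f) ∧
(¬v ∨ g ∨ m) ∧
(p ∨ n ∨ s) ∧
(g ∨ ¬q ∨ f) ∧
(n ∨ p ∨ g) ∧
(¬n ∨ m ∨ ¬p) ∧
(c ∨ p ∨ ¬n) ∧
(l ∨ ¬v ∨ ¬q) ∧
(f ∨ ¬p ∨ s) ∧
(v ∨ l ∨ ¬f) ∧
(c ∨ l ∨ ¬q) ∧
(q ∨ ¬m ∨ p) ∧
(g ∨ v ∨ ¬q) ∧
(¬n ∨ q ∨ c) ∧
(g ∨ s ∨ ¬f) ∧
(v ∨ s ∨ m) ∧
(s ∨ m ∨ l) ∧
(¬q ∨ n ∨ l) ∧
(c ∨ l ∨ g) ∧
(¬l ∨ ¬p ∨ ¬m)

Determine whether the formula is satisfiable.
No

No, the formula is not satisfiable.

No assignment of truth values to the variables can make all 43 clauses true simultaneously.

The formula is UNSAT (unsatisfiable).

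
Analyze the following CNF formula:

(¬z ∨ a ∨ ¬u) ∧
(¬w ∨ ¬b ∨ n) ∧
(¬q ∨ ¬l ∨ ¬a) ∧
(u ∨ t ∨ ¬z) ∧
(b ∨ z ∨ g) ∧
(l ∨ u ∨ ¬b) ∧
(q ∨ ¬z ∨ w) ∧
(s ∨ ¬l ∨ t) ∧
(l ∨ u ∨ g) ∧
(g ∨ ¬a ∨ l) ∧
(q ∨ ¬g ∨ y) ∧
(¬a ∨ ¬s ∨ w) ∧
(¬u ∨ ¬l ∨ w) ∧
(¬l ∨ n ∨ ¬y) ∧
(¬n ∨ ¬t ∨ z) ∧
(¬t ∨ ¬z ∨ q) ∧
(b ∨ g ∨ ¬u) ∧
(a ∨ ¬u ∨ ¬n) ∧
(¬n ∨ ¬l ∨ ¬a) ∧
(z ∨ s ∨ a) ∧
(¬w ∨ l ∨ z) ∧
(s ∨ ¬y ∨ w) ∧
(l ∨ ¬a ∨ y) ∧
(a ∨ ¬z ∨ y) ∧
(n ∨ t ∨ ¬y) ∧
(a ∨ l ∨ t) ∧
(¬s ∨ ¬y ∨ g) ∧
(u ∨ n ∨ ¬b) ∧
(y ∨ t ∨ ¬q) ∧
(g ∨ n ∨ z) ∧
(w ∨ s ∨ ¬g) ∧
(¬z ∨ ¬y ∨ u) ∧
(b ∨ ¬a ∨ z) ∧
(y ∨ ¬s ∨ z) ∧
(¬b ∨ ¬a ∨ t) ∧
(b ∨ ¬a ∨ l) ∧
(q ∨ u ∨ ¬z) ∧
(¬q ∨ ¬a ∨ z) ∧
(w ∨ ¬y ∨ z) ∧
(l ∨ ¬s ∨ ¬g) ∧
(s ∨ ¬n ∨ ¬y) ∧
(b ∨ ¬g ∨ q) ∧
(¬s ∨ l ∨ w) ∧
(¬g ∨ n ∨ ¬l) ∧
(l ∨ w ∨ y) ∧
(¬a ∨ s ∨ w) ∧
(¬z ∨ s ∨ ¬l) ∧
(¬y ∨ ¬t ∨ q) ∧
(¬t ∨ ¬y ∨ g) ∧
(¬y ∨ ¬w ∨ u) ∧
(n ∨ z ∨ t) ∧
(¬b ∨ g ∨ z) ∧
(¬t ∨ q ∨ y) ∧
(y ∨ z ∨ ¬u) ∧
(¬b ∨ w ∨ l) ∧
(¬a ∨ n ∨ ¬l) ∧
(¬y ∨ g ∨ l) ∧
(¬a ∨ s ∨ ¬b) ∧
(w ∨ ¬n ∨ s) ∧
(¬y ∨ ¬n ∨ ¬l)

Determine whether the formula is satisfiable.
No

No, the formula is not satisfiable.

No assignment of truth values to the variables can make all 60 clauses true simultaneously.

The formula is UNSAT (unsatisfiable).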